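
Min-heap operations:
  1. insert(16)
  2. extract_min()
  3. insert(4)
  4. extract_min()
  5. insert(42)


insert(16) -> [16]
extract_min()->16, []
insert(4) -> [4]
extract_min()->4, []
insert(42) -> [42]

Final heap: [42]


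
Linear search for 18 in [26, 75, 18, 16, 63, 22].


i=0: 26!=18
i=1: 75!=18
i=2: 18==18 found!

Found at 2, 3 comps


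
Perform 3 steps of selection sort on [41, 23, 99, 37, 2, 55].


Initial: [41, 23, 99, 37, 2, 55]
Step 1: min=2 at 4
  Swap: [2, 23, 99, 37, 41, 55]
Step 2: min=23 at 1
  Swap: [2, 23, 99, 37, 41, 55]
Step 3: min=37 at 3
  Swap: [2, 23, 37, 99, 41, 55]

After 3 steps: [2, 23, 37, 99, 41, 55]


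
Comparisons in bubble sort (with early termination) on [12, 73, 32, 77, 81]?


Algorithm: bubble sort (with early termination)
Input: [12, 73, 32, 77, 81]
Sorted: [12, 32, 73, 77, 81]

7


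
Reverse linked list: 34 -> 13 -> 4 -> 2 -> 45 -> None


Step 1: curr=34, set curr.next=prev(None) | reversed so far: 34
Step 2: curr=13, set curr.next=prev(34) | reversed so far: 13 -> 34
Step 3: curr=4, set curr.next=prev(13) | reversed so far: 4 -> 13 -> 34
Step 4: curr=2, set curr.next=prev(4) | reversed so far: 2 -> 4 -> 13 -> 34
Step 5: curr=45, set curr.next=prev(2) | reversed so far: 45 -> 2 -> 4 -> 13 -> 34

45 -> 2 -> 4 -> 13 -> 34 -> None


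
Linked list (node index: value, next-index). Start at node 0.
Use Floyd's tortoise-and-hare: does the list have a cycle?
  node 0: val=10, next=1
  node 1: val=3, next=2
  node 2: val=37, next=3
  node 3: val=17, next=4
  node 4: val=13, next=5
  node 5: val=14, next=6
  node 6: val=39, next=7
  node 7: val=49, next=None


Floyd's tortoise (slow, +1) and hare (fast, +2):
  init: slow=0, fast=0
  step 1: slow=1, fast=2
  step 2: slow=2, fast=4
  step 3: slow=3, fast=6
  step 4: fast 6->7->None, no cycle

Cycle: no


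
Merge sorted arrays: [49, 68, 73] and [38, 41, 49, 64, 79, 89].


Take 38 from B
Take 41 from B
Take 49 from A
Take 49 from B
Take 64 from B
Take 68 from A
Take 73 from A

Merged: [38, 41, 49, 49, 64, 68, 73, 79, 89]


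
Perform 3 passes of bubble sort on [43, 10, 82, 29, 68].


Initial: [43, 10, 82, 29, 68]
Pass 1: [10, 43, 29, 68, 82] (3 swaps)
Pass 2: [10, 29, 43, 68, 82] (1 swaps)
Pass 3: [10, 29, 43, 68, 82] (0 swaps)

After 3 passes: [10, 29, 43, 68, 82]


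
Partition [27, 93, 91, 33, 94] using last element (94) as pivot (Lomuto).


Pivot: 94
  27 <= 94: advance i (no swap)
  93 <= 94: advance i (no swap)
  91 <= 94: advance i (no swap)
  33 <= 94: advance i (no swap)
Place pivot at 4: [27, 93, 91, 33, 94]

Partitioned: [27, 93, 91, 33, 94]


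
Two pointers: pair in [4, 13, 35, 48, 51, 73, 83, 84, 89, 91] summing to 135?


lo=0(4)+hi=9(91)=95
lo=1(13)+hi=9(91)=104
lo=2(35)+hi=9(91)=126
lo=3(48)+hi=9(91)=139
lo=3(48)+hi=8(89)=137
lo=3(48)+hi=7(84)=132
lo=4(51)+hi=7(84)=135

Yes: 51+84=135


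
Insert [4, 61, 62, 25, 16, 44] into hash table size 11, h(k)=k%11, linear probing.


Insert 4: h=4 -> slot 4
Insert 61: h=6 -> slot 6
Insert 62: h=7 -> slot 7
Insert 25: h=3 -> slot 3
Insert 16: h=5 -> slot 5
Insert 44: h=0 -> slot 0

Table: [44, None, None, 25, 4, 16, 61, 62, None, None, None]


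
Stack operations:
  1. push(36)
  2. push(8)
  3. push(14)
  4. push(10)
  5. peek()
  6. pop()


push(36) -> [36]
push(8) -> [36, 8]
push(14) -> [36, 8, 14]
push(10) -> [36, 8, 14, 10]
peek()->10
pop()->10, [36, 8, 14]

Final stack: [36, 8, 14]


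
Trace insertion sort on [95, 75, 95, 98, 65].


Initial: [95, 75, 95, 98, 65]
Insert 75: [75, 95, 95, 98, 65]
Insert 95: [75, 95, 95, 98, 65]
Insert 98: [75, 95, 95, 98, 65]
Insert 65: [65, 75, 95, 95, 98]

Sorted: [65, 75, 95, 95, 98]


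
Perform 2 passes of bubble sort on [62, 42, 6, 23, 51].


Initial: [62, 42, 6, 23, 51]
Pass 1: [42, 6, 23, 51, 62] (4 swaps)
Pass 2: [6, 23, 42, 51, 62] (2 swaps)

After 2 passes: [6, 23, 42, 51, 62]


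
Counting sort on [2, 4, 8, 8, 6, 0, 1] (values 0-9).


Input: [2, 4, 8, 8, 6, 0, 1]
Counts: [1, 1, 1, 0, 1, 0, 1, 0, 2, 0]

Sorted: [0, 1, 2, 4, 6, 8, 8]


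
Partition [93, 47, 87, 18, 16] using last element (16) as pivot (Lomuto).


Pivot: 16
Place pivot at 0: [16, 47, 87, 18, 93]

Partitioned: [16, 47, 87, 18, 93]


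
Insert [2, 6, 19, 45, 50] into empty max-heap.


Insert 2: [2]
Insert 6: [6, 2]
Insert 19: [19, 2, 6]
Insert 45: [45, 19, 6, 2]
Insert 50: [50, 45, 6, 2, 19]

Final heap: [50, 45, 6, 2, 19]


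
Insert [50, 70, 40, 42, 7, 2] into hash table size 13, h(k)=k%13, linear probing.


Insert 50: h=11 -> slot 11
Insert 70: h=5 -> slot 5
Insert 40: h=1 -> slot 1
Insert 42: h=3 -> slot 3
Insert 7: h=7 -> slot 7
Insert 2: h=2 -> slot 2

Table: [None, 40, 2, 42, None, 70, None, 7, None, None, None, 50, None]


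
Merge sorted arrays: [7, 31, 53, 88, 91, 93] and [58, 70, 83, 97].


Take 7 from A
Take 31 from A
Take 53 from A
Take 58 from B
Take 70 from B
Take 83 from B
Take 88 from A
Take 91 from A
Take 93 from A

Merged: [7, 31, 53, 58, 70, 83, 88, 91, 93, 97]


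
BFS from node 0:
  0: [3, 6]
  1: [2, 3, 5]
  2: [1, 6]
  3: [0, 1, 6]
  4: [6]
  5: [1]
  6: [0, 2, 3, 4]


Visit 0, enqueue [3, 6]
Visit 3, enqueue [1]
Visit 6, enqueue [2, 4]
Visit 1, enqueue [5]
Visit 2, enqueue []
Visit 4, enqueue []
Visit 5, enqueue []

BFS order: [0, 3, 6, 1, 2, 4, 5]


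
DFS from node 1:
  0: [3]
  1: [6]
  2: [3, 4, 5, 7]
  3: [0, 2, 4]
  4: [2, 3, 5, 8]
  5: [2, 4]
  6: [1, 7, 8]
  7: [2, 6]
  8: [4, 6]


Visit 1, push [6]
Visit 6, push [8, 7]
Visit 7, push [2]
Visit 2, push [5, 4, 3]
Visit 3, push [4, 0]
Visit 0, push []
Visit 4, push [8, 5]
Visit 5, push []
Visit 8, push []

DFS order: [1, 6, 7, 2, 3, 0, 4, 5, 8]


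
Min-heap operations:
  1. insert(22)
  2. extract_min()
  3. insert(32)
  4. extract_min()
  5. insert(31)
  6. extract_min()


insert(22) -> [22]
extract_min()->22, []
insert(32) -> [32]
extract_min()->32, []
insert(31) -> [31]
extract_min()->31, []

Final heap: []


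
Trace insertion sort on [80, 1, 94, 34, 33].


Initial: [80, 1, 94, 34, 33]
Insert 1: [1, 80, 94, 34, 33]
Insert 94: [1, 80, 94, 34, 33]
Insert 34: [1, 34, 80, 94, 33]
Insert 33: [1, 33, 34, 80, 94]

Sorted: [1, 33, 34, 80, 94]


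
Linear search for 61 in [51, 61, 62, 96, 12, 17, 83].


i=0: 51!=61
i=1: 61==61 found!

Found at 1, 2 comps


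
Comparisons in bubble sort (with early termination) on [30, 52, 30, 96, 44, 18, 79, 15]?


Algorithm: bubble sort (with early termination)
Input: [30, 52, 30, 96, 44, 18, 79, 15]
Sorted: [15, 18, 30, 30, 44, 52, 79, 96]

28


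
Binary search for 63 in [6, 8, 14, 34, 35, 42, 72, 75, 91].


Step 1: lo=0, hi=8, mid=4, val=35
Step 2: lo=5, hi=8, mid=6, val=72
Step 3: lo=5, hi=5, mid=5, val=42

Not found


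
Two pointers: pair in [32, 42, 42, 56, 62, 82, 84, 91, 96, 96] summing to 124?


lo=0(32)+hi=9(96)=128
lo=0(32)+hi=8(96)=128
lo=0(32)+hi=7(91)=123
lo=1(42)+hi=7(91)=133
lo=1(42)+hi=6(84)=126
lo=1(42)+hi=5(82)=124

Yes: 42+82=124


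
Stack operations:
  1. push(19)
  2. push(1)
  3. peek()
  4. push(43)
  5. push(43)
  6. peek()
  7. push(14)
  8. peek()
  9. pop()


push(19) -> [19]
push(1) -> [19, 1]
peek()->1
push(43) -> [19, 1, 43]
push(43) -> [19, 1, 43, 43]
peek()->43
push(14) -> [19, 1, 43, 43, 14]
peek()->14
pop()->14, [19, 1, 43, 43]

Final stack: [19, 1, 43, 43]


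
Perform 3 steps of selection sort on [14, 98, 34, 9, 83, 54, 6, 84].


Initial: [14, 98, 34, 9, 83, 54, 6, 84]
Step 1: min=6 at 6
  Swap: [6, 98, 34, 9, 83, 54, 14, 84]
Step 2: min=9 at 3
  Swap: [6, 9, 34, 98, 83, 54, 14, 84]
Step 3: min=14 at 6
  Swap: [6, 9, 14, 98, 83, 54, 34, 84]

After 3 steps: [6, 9, 14, 98, 83, 54, 34, 84]


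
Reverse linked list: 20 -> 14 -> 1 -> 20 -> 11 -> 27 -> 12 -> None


Step 1: curr=20, set curr.next=prev(None) | reversed so far: 20
Step 2: curr=14, set curr.next=prev(20) | reversed so far: 14 -> 20
Step 3: curr=1, set curr.next=prev(14) | reversed so far: 1 -> 14 -> 20
Step 4: curr=20, set curr.next=prev(1) | reversed so far: 20 -> 1 -> 14 -> 20
Step 5: curr=11, set curr.next=prev(20) | reversed so far: 11 -> 20 -> 1 -> 14 -> 20
Step 6: curr=27, set curr.next=prev(11) | reversed so far: 27 -> 11 -> 20 -> 1 -> 14 -> 20
Step 7: curr=12, set curr.next=prev(27) | reversed so far: 12 -> 27 -> 11 -> 20 -> 1 -> 14 -> 20

12 -> 27 -> 11 -> 20 -> 1 -> 14 -> 20 -> None


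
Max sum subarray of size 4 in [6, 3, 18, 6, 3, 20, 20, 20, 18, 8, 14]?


[0:4]: 33
[1:5]: 30
[2:6]: 47
[3:7]: 49
[4:8]: 63
[5:9]: 78
[6:10]: 66
[7:11]: 60

Max: 78 at [5:9]


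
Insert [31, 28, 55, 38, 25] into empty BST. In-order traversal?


Insert 31: root
Insert 28: L from 31
Insert 55: R from 31
Insert 38: R from 31 -> L from 55
Insert 25: L from 31 -> L from 28

In-order: [25, 28, 31, 38, 55]


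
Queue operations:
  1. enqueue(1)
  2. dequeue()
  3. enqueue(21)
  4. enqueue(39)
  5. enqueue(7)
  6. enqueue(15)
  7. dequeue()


enqueue(1) -> [1]
dequeue()->1, []
enqueue(21) -> [21]
enqueue(39) -> [21, 39]
enqueue(7) -> [21, 39, 7]
enqueue(15) -> [21, 39, 7, 15]
dequeue()->21, [39, 7, 15]

Final queue: [39, 7, 15]


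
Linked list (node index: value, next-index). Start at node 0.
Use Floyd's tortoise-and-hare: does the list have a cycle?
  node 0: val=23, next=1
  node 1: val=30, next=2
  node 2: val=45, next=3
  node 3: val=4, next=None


Floyd's tortoise (slow, +1) and hare (fast, +2):
  init: slow=0, fast=0
  step 1: slow=1, fast=2
  step 2: fast 2->3->None, no cycle

Cycle: no


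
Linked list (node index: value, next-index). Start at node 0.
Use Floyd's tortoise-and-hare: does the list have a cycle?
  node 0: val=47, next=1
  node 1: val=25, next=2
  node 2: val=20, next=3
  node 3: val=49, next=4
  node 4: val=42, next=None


Floyd's tortoise (slow, +1) and hare (fast, +2):
  init: slow=0, fast=0
  step 1: slow=1, fast=2
  step 2: slow=2, fast=4
  step 3: fast -> None, no cycle

Cycle: no


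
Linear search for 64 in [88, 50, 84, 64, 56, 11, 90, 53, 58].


i=0: 88!=64
i=1: 50!=64
i=2: 84!=64
i=3: 64==64 found!

Found at 3, 4 comps


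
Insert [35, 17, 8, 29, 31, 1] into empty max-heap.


Insert 35: [35]
Insert 17: [35, 17]
Insert 8: [35, 17, 8]
Insert 29: [35, 29, 8, 17]
Insert 31: [35, 31, 8, 17, 29]
Insert 1: [35, 31, 8, 17, 29, 1]

Final heap: [35, 31, 8, 17, 29, 1]


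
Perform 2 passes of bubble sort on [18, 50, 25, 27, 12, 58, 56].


Initial: [18, 50, 25, 27, 12, 58, 56]
Pass 1: [18, 25, 27, 12, 50, 56, 58] (4 swaps)
Pass 2: [18, 25, 12, 27, 50, 56, 58] (1 swaps)

After 2 passes: [18, 25, 12, 27, 50, 56, 58]


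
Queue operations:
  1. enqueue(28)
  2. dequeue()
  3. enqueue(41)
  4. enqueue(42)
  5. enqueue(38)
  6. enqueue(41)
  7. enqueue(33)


enqueue(28) -> [28]
dequeue()->28, []
enqueue(41) -> [41]
enqueue(42) -> [41, 42]
enqueue(38) -> [41, 42, 38]
enqueue(41) -> [41, 42, 38, 41]
enqueue(33) -> [41, 42, 38, 41, 33]

Final queue: [41, 42, 38, 41, 33]


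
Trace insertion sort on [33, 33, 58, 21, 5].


Initial: [33, 33, 58, 21, 5]
Insert 33: [33, 33, 58, 21, 5]
Insert 58: [33, 33, 58, 21, 5]
Insert 21: [21, 33, 33, 58, 5]
Insert 5: [5, 21, 33, 33, 58]

Sorted: [5, 21, 33, 33, 58]


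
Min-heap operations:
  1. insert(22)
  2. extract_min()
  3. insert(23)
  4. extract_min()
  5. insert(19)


insert(22) -> [22]
extract_min()->22, []
insert(23) -> [23]
extract_min()->23, []
insert(19) -> [19]

Final heap: [19]


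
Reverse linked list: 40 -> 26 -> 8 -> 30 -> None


Step 1: curr=40, set curr.next=prev(None) | reversed so far: 40
Step 2: curr=26, set curr.next=prev(40) | reversed so far: 26 -> 40
Step 3: curr=8, set curr.next=prev(26) | reversed so far: 8 -> 26 -> 40
Step 4: curr=30, set curr.next=prev(8) | reversed so far: 30 -> 8 -> 26 -> 40

30 -> 8 -> 26 -> 40 -> None


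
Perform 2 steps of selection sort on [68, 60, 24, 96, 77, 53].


Initial: [68, 60, 24, 96, 77, 53]
Step 1: min=24 at 2
  Swap: [24, 60, 68, 96, 77, 53]
Step 2: min=53 at 5
  Swap: [24, 53, 68, 96, 77, 60]

After 2 steps: [24, 53, 68, 96, 77, 60]


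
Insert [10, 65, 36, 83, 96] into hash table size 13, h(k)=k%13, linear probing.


Insert 10: h=10 -> slot 10
Insert 65: h=0 -> slot 0
Insert 36: h=10, 1 probes -> slot 11
Insert 83: h=5 -> slot 5
Insert 96: h=5, 1 probes -> slot 6

Table: [65, None, None, None, None, 83, 96, None, None, None, 10, 36, None]


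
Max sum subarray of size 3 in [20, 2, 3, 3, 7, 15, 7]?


[0:3]: 25
[1:4]: 8
[2:5]: 13
[3:6]: 25
[4:7]: 29

Max: 29 at [4:7]


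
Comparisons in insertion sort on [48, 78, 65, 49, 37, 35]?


Algorithm: insertion sort
Input: [48, 78, 65, 49, 37, 35]
Sorted: [35, 37, 48, 49, 65, 78]

15


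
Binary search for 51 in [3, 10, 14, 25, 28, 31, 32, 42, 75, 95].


Step 1: lo=0, hi=9, mid=4, val=28
Step 2: lo=5, hi=9, mid=7, val=42
Step 3: lo=8, hi=9, mid=8, val=75

Not found


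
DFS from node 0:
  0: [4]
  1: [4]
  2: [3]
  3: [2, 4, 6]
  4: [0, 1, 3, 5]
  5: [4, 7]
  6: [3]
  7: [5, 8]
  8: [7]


Visit 0, push [4]
Visit 4, push [5, 3, 1]
Visit 1, push []
Visit 3, push [6, 2]
Visit 2, push []
Visit 6, push []
Visit 5, push [7]
Visit 7, push [8]
Visit 8, push []

DFS order: [0, 4, 1, 3, 2, 6, 5, 7, 8]


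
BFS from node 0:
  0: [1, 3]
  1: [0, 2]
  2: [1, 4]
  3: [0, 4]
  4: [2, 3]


Visit 0, enqueue [1, 3]
Visit 1, enqueue [2]
Visit 3, enqueue [4]
Visit 2, enqueue []
Visit 4, enqueue []

BFS order: [0, 1, 3, 2, 4]


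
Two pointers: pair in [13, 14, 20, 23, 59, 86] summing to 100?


lo=0(13)+hi=5(86)=99
lo=1(14)+hi=5(86)=100

Yes: 14+86=100


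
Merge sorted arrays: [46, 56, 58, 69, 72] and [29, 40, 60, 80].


Take 29 from B
Take 40 from B
Take 46 from A
Take 56 from A
Take 58 from A
Take 60 from B
Take 69 from A
Take 72 from A

Merged: [29, 40, 46, 56, 58, 60, 69, 72, 80]


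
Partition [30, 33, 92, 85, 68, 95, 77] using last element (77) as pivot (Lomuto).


Pivot: 77
  30 <= 77: advance i (no swap)
  33 <= 77: advance i (no swap)
  68 <= 77: swap -> [30, 33, 68, 85, 92, 95, 77]
Place pivot at 3: [30, 33, 68, 77, 92, 95, 85]

Partitioned: [30, 33, 68, 77, 92, 95, 85]


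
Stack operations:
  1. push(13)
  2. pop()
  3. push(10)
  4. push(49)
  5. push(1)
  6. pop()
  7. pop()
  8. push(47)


push(13) -> [13]
pop()->13, []
push(10) -> [10]
push(49) -> [10, 49]
push(1) -> [10, 49, 1]
pop()->1, [10, 49]
pop()->49, [10]
push(47) -> [10, 47]

Final stack: [10, 47]


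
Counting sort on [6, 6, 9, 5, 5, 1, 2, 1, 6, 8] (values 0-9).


Input: [6, 6, 9, 5, 5, 1, 2, 1, 6, 8]
Counts: [0, 2, 1, 0, 0, 2, 3, 0, 1, 1]

Sorted: [1, 1, 2, 5, 5, 6, 6, 6, 8, 9]


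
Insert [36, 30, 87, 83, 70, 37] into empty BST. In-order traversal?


Insert 36: root
Insert 30: L from 36
Insert 87: R from 36
Insert 83: R from 36 -> L from 87
Insert 70: R from 36 -> L from 87 -> L from 83
Insert 37: R from 36 -> L from 87 -> L from 83 -> L from 70

In-order: [30, 36, 37, 70, 83, 87]


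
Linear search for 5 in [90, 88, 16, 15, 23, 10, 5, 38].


i=0: 90!=5
i=1: 88!=5
i=2: 16!=5
i=3: 15!=5
i=4: 23!=5
i=5: 10!=5
i=6: 5==5 found!

Found at 6, 7 comps


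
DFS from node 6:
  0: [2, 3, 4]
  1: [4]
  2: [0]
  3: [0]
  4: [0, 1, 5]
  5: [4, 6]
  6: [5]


Visit 6, push [5]
Visit 5, push [4]
Visit 4, push [1, 0]
Visit 0, push [3, 2]
Visit 2, push []
Visit 3, push []
Visit 1, push []

DFS order: [6, 5, 4, 0, 2, 3, 1]


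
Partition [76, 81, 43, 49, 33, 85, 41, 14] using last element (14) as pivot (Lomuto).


Pivot: 14
Place pivot at 0: [14, 81, 43, 49, 33, 85, 41, 76]

Partitioned: [14, 81, 43, 49, 33, 85, 41, 76]


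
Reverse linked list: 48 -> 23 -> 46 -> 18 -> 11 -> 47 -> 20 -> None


Step 1: curr=48, set curr.next=prev(None) | reversed so far: 48
Step 2: curr=23, set curr.next=prev(48) | reversed so far: 23 -> 48
Step 3: curr=46, set curr.next=prev(23) | reversed so far: 46 -> 23 -> 48
Step 4: curr=18, set curr.next=prev(46) | reversed so far: 18 -> 46 -> 23 -> 48
Step 5: curr=11, set curr.next=prev(18) | reversed so far: 11 -> 18 -> 46 -> 23 -> 48
Step 6: curr=47, set curr.next=prev(11) | reversed so far: 47 -> 11 -> 18 -> 46 -> 23 -> 48
Step 7: curr=20, set curr.next=prev(47) | reversed so far: 20 -> 47 -> 11 -> 18 -> 46 -> 23 -> 48

20 -> 47 -> 11 -> 18 -> 46 -> 23 -> 48 -> None


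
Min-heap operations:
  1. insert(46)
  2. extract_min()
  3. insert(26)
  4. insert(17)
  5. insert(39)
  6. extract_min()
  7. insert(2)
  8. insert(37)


insert(46) -> [46]
extract_min()->46, []
insert(26) -> [26]
insert(17) -> [17, 26]
insert(39) -> [17, 26, 39]
extract_min()->17, [26, 39]
insert(2) -> [2, 39, 26]
insert(37) -> [2, 37, 26, 39]

Final heap: [2, 37, 26, 39]


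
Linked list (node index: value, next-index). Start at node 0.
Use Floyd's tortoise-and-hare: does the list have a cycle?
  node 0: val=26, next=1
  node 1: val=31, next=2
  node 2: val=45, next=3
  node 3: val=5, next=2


Floyd's tortoise (slow, +1) and hare (fast, +2):
  init: slow=0, fast=0
  step 1: slow=1, fast=2
  step 2: slow=2, fast=2
  slow == fast at node 2: cycle detected

Cycle: yes


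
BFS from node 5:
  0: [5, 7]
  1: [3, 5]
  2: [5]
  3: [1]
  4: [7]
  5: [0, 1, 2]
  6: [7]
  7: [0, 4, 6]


Visit 5, enqueue [0, 1, 2]
Visit 0, enqueue [7]
Visit 1, enqueue [3]
Visit 2, enqueue []
Visit 7, enqueue [4, 6]
Visit 3, enqueue []
Visit 4, enqueue []
Visit 6, enqueue []

BFS order: [5, 0, 1, 2, 7, 3, 4, 6]


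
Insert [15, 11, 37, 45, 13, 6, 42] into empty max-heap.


Insert 15: [15]
Insert 11: [15, 11]
Insert 37: [37, 11, 15]
Insert 45: [45, 37, 15, 11]
Insert 13: [45, 37, 15, 11, 13]
Insert 6: [45, 37, 15, 11, 13, 6]
Insert 42: [45, 37, 42, 11, 13, 6, 15]

Final heap: [45, 37, 42, 11, 13, 6, 15]


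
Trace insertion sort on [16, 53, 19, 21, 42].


Initial: [16, 53, 19, 21, 42]
Insert 53: [16, 53, 19, 21, 42]
Insert 19: [16, 19, 53, 21, 42]
Insert 21: [16, 19, 21, 53, 42]
Insert 42: [16, 19, 21, 42, 53]

Sorted: [16, 19, 21, 42, 53]


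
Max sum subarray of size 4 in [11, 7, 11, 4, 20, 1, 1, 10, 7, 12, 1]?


[0:4]: 33
[1:5]: 42
[2:6]: 36
[3:7]: 26
[4:8]: 32
[5:9]: 19
[6:10]: 30
[7:11]: 30

Max: 42 at [1:5]


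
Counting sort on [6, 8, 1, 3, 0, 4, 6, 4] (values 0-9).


Input: [6, 8, 1, 3, 0, 4, 6, 4]
Counts: [1, 1, 0, 1, 2, 0, 2, 0, 1, 0]

Sorted: [0, 1, 3, 4, 4, 6, 6, 8]


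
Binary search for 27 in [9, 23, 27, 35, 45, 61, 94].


Step 1: lo=0, hi=6, mid=3, val=35
Step 2: lo=0, hi=2, mid=1, val=23
Step 3: lo=2, hi=2, mid=2, val=27

Found at index 2


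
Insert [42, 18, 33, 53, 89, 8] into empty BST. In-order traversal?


Insert 42: root
Insert 18: L from 42
Insert 33: L from 42 -> R from 18
Insert 53: R from 42
Insert 89: R from 42 -> R from 53
Insert 8: L from 42 -> L from 18

In-order: [8, 18, 33, 42, 53, 89]


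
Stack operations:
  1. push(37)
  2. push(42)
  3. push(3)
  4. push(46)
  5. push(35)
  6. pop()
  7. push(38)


push(37) -> [37]
push(42) -> [37, 42]
push(3) -> [37, 42, 3]
push(46) -> [37, 42, 3, 46]
push(35) -> [37, 42, 3, 46, 35]
pop()->35, [37, 42, 3, 46]
push(38) -> [37, 42, 3, 46, 38]

Final stack: [37, 42, 3, 46, 38]


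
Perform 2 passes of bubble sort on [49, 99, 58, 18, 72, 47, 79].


Initial: [49, 99, 58, 18, 72, 47, 79]
Pass 1: [49, 58, 18, 72, 47, 79, 99] (5 swaps)
Pass 2: [49, 18, 58, 47, 72, 79, 99] (2 swaps)

After 2 passes: [49, 18, 58, 47, 72, 79, 99]


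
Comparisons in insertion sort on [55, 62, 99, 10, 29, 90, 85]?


Algorithm: insertion sort
Input: [55, 62, 99, 10, 29, 90, 85]
Sorted: [10, 29, 55, 62, 85, 90, 99]

14


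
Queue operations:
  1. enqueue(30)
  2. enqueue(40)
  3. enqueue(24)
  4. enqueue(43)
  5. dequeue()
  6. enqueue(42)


enqueue(30) -> [30]
enqueue(40) -> [30, 40]
enqueue(24) -> [30, 40, 24]
enqueue(43) -> [30, 40, 24, 43]
dequeue()->30, [40, 24, 43]
enqueue(42) -> [40, 24, 43, 42]

Final queue: [40, 24, 43, 42]


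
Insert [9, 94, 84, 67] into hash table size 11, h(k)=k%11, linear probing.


Insert 9: h=9 -> slot 9
Insert 94: h=6 -> slot 6
Insert 84: h=7 -> slot 7
Insert 67: h=1 -> slot 1

Table: [None, 67, None, None, None, None, 94, 84, None, 9, None]


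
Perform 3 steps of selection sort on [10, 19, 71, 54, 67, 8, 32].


Initial: [10, 19, 71, 54, 67, 8, 32]
Step 1: min=8 at 5
  Swap: [8, 19, 71, 54, 67, 10, 32]
Step 2: min=10 at 5
  Swap: [8, 10, 71, 54, 67, 19, 32]
Step 3: min=19 at 5
  Swap: [8, 10, 19, 54, 67, 71, 32]

After 3 steps: [8, 10, 19, 54, 67, 71, 32]


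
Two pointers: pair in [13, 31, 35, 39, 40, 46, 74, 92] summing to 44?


lo=0(13)+hi=7(92)=105
lo=0(13)+hi=6(74)=87
lo=0(13)+hi=5(46)=59
lo=0(13)+hi=4(40)=53
lo=0(13)+hi=3(39)=52
lo=0(13)+hi=2(35)=48
lo=0(13)+hi=1(31)=44

Yes: 13+31=44


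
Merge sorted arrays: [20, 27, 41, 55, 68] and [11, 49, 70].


Take 11 from B
Take 20 from A
Take 27 from A
Take 41 from A
Take 49 from B
Take 55 from A
Take 68 from A

Merged: [11, 20, 27, 41, 49, 55, 68, 70]


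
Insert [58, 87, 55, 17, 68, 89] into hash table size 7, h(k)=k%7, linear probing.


Insert 58: h=2 -> slot 2
Insert 87: h=3 -> slot 3
Insert 55: h=6 -> slot 6
Insert 17: h=3, 1 probes -> slot 4
Insert 68: h=5 -> slot 5
Insert 89: h=5, 2 probes -> slot 0

Table: [89, None, 58, 87, 17, 68, 55]


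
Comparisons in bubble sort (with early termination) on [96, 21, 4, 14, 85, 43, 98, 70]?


Algorithm: bubble sort (with early termination)
Input: [96, 21, 4, 14, 85, 43, 98, 70]
Sorted: [4, 14, 21, 43, 70, 85, 96, 98]

22


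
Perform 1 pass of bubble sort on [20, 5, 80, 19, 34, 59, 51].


Initial: [20, 5, 80, 19, 34, 59, 51]
Pass 1: [5, 20, 19, 34, 59, 51, 80] (5 swaps)

After 1 pass: [5, 20, 19, 34, 59, 51, 80]


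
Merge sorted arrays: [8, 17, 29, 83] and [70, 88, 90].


Take 8 from A
Take 17 from A
Take 29 from A
Take 70 from B
Take 83 from A

Merged: [8, 17, 29, 70, 83, 88, 90]


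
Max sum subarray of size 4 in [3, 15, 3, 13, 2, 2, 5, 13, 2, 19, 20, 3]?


[0:4]: 34
[1:5]: 33
[2:6]: 20
[3:7]: 22
[4:8]: 22
[5:9]: 22
[6:10]: 39
[7:11]: 54
[8:12]: 44

Max: 54 at [7:11]


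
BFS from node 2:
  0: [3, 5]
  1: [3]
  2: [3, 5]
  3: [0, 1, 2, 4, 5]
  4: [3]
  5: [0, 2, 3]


Visit 2, enqueue [3, 5]
Visit 3, enqueue [0, 1, 4]
Visit 5, enqueue []
Visit 0, enqueue []
Visit 1, enqueue []
Visit 4, enqueue []

BFS order: [2, 3, 5, 0, 1, 4]


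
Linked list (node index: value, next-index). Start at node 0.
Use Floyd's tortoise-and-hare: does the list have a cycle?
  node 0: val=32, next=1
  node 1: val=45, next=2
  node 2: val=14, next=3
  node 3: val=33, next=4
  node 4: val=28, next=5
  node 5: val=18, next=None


Floyd's tortoise (slow, +1) and hare (fast, +2):
  init: slow=0, fast=0
  step 1: slow=1, fast=2
  step 2: slow=2, fast=4
  step 3: fast 4->5->None, no cycle

Cycle: no


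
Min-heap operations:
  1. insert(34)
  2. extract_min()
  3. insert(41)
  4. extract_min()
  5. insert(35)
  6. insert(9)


insert(34) -> [34]
extract_min()->34, []
insert(41) -> [41]
extract_min()->41, []
insert(35) -> [35]
insert(9) -> [9, 35]

Final heap: [9, 35]


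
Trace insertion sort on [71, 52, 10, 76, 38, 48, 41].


Initial: [71, 52, 10, 76, 38, 48, 41]
Insert 52: [52, 71, 10, 76, 38, 48, 41]
Insert 10: [10, 52, 71, 76, 38, 48, 41]
Insert 76: [10, 52, 71, 76, 38, 48, 41]
Insert 38: [10, 38, 52, 71, 76, 48, 41]
Insert 48: [10, 38, 48, 52, 71, 76, 41]
Insert 41: [10, 38, 41, 48, 52, 71, 76]

Sorted: [10, 38, 41, 48, 52, 71, 76]


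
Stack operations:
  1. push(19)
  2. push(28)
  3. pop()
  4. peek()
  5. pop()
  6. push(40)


push(19) -> [19]
push(28) -> [19, 28]
pop()->28, [19]
peek()->19
pop()->19, []
push(40) -> [40]

Final stack: [40]


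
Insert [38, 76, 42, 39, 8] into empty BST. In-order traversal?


Insert 38: root
Insert 76: R from 38
Insert 42: R from 38 -> L from 76
Insert 39: R from 38 -> L from 76 -> L from 42
Insert 8: L from 38

In-order: [8, 38, 39, 42, 76]


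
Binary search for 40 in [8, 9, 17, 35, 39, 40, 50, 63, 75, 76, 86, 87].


Step 1: lo=0, hi=11, mid=5, val=40

Found at index 5


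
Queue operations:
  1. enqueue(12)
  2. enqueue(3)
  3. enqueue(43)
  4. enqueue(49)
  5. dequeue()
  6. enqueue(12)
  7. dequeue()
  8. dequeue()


enqueue(12) -> [12]
enqueue(3) -> [12, 3]
enqueue(43) -> [12, 3, 43]
enqueue(49) -> [12, 3, 43, 49]
dequeue()->12, [3, 43, 49]
enqueue(12) -> [3, 43, 49, 12]
dequeue()->3, [43, 49, 12]
dequeue()->43, [49, 12]

Final queue: [49, 12]


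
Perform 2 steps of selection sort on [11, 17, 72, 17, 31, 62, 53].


Initial: [11, 17, 72, 17, 31, 62, 53]
Step 1: min=11 at 0
  Swap: [11, 17, 72, 17, 31, 62, 53]
Step 2: min=17 at 1
  Swap: [11, 17, 72, 17, 31, 62, 53]

After 2 steps: [11, 17, 72, 17, 31, 62, 53]


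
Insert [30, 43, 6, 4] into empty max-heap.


Insert 30: [30]
Insert 43: [43, 30]
Insert 6: [43, 30, 6]
Insert 4: [43, 30, 6, 4]

Final heap: [43, 30, 6, 4]


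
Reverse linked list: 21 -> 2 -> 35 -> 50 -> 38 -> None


Step 1: curr=21, set curr.next=prev(None) | reversed so far: 21
Step 2: curr=2, set curr.next=prev(21) | reversed so far: 2 -> 21
Step 3: curr=35, set curr.next=prev(2) | reversed so far: 35 -> 2 -> 21
Step 4: curr=50, set curr.next=prev(35) | reversed so far: 50 -> 35 -> 2 -> 21
Step 5: curr=38, set curr.next=prev(50) | reversed so far: 38 -> 50 -> 35 -> 2 -> 21

38 -> 50 -> 35 -> 2 -> 21 -> None


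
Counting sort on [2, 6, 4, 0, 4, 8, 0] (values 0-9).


Input: [2, 6, 4, 0, 4, 8, 0]
Counts: [2, 0, 1, 0, 2, 0, 1, 0, 1, 0]

Sorted: [0, 0, 2, 4, 4, 6, 8]


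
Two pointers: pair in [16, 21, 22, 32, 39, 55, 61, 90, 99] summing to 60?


lo=0(16)+hi=8(99)=115
lo=0(16)+hi=7(90)=106
lo=0(16)+hi=6(61)=77
lo=0(16)+hi=5(55)=71
lo=0(16)+hi=4(39)=55
lo=1(21)+hi=4(39)=60

Yes: 21+39=60


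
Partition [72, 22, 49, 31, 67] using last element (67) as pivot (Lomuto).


Pivot: 67
  22 <= 67: swap -> [22, 72, 49, 31, 67]
  49 <= 67: swap -> [22, 49, 72, 31, 67]
  31 <= 67: swap -> [22, 49, 31, 72, 67]
Place pivot at 3: [22, 49, 31, 67, 72]

Partitioned: [22, 49, 31, 67, 72]


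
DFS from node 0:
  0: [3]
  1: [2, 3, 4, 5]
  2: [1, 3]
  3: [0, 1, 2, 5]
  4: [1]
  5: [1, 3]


Visit 0, push [3]
Visit 3, push [5, 2, 1]
Visit 1, push [5, 4, 2]
Visit 2, push []
Visit 4, push []
Visit 5, push []

DFS order: [0, 3, 1, 2, 4, 5]


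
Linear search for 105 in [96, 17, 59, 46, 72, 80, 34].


i=0: 96!=105
i=1: 17!=105
i=2: 59!=105
i=3: 46!=105
i=4: 72!=105
i=5: 80!=105
i=6: 34!=105

Not found, 7 comps


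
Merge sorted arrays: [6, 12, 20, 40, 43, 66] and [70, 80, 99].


Take 6 from A
Take 12 from A
Take 20 from A
Take 40 from A
Take 43 from A
Take 66 from A

Merged: [6, 12, 20, 40, 43, 66, 70, 80, 99]


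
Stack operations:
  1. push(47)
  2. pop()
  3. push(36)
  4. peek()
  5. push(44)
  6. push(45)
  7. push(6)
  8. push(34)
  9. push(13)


push(47) -> [47]
pop()->47, []
push(36) -> [36]
peek()->36
push(44) -> [36, 44]
push(45) -> [36, 44, 45]
push(6) -> [36, 44, 45, 6]
push(34) -> [36, 44, 45, 6, 34]
push(13) -> [36, 44, 45, 6, 34, 13]

Final stack: [36, 44, 45, 6, 34, 13]


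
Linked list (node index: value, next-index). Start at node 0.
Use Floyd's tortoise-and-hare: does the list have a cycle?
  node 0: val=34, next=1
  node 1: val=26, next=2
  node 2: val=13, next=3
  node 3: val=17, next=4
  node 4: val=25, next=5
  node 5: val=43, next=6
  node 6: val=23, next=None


Floyd's tortoise (slow, +1) and hare (fast, +2):
  init: slow=0, fast=0
  step 1: slow=1, fast=2
  step 2: slow=2, fast=4
  step 3: slow=3, fast=6
  step 4: fast -> None, no cycle

Cycle: no


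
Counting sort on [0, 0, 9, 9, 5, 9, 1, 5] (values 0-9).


Input: [0, 0, 9, 9, 5, 9, 1, 5]
Counts: [2, 1, 0, 0, 0, 2, 0, 0, 0, 3]

Sorted: [0, 0, 1, 5, 5, 9, 9, 9]


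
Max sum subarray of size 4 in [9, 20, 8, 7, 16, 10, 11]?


[0:4]: 44
[1:5]: 51
[2:6]: 41
[3:7]: 44

Max: 51 at [1:5]


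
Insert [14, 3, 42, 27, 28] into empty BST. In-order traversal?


Insert 14: root
Insert 3: L from 14
Insert 42: R from 14
Insert 27: R from 14 -> L from 42
Insert 28: R from 14 -> L from 42 -> R from 27

In-order: [3, 14, 27, 28, 42]


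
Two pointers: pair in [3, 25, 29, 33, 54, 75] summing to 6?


lo=0(3)+hi=5(75)=78
lo=0(3)+hi=4(54)=57
lo=0(3)+hi=3(33)=36
lo=0(3)+hi=2(29)=32
lo=0(3)+hi=1(25)=28

No pair found


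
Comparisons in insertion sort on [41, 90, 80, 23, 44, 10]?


Algorithm: insertion sort
Input: [41, 90, 80, 23, 44, 10]
Sorted: [10, 23, 41, 44, 80, 90]

14


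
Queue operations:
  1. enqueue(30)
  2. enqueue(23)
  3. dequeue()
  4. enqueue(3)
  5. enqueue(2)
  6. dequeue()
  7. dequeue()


enqueue(30) -> [30]
enqueue(23) -> [30, 23]
dequeue()->30, [23]
enqueue(3) -> [23, 3]
enqueue(2) -> [23, 3, 2]
dequeue()->23, [3, 2]
dequeue()->3, [2]

Final queue: [2]


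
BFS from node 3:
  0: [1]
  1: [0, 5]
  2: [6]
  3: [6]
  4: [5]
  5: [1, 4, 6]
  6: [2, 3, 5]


Visit 3, enqueue [6]
Visit 6, enqueue [2, 5]
Visit 2, enqueue []
Visit 5, enqueue [1, 4]
Visit 1, enqueue [0]
Visit 4, enqueue []
Visit 0, enqueue []

BFS order: [3, 6, 2, 5, 1, 4, 0]


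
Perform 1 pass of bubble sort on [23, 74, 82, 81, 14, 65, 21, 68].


Initial: [23, 74, 82, 81, 14, 65, 21, 68]
Pass 1: [23, 74, 81, 14, 65, 21, 68, 82] (5 swaps)

After 1 pass: [23, 74, 81, 14, 65, 21, 68, 82]


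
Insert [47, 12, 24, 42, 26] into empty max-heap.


Insert 47: [47]
Insert 12: [47, 12]
Insert 24: [47, 12, 24]
Insert 42: [47, 42, 24, 12]
Insert 26: [47, 42, 24, 12, 26]

Final heap: [47, 42, 24, 12, 26]


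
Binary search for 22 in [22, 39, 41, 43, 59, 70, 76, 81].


Step 1: lo=0, hi=7, mid=3, val=43
Step 2: lo=0, hi=2, mid=1, val=39
Step 3: lo=0, hi=0, mid=0, val=22

Found at index 0


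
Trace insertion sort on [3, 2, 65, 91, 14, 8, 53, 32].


Initial: [3, 2, 65, 91, 14, 8, 53, 32]
Insert 2: [2, 3, 65, 91, 14, 8, 53, 32]
Insert 65: [2, 3, 65, 91, 14, 8, 53, 32]
Insert 91: [2, 3, 65, 91, 14, 8, 53, 32]
Insert 14: [2, 3, 14, 65, 91, 8, 53, 32]
Insert 8: [2, 3, 8, 14, 65, 91, 53, 32]
Insert 53: [2, 3, 8, 14, 53, 65, 91, 32]
Insert 32: [2, 3, 8, 14, 32, 53, 65, 91]

Sorted: [2, 3, 8, 14, 32, 53, 65, 91]


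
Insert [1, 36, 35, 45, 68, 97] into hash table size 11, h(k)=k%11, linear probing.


Insert 1: h=1 -> slot 1
Insert 36: h=3 -> slot 3
Insert 35: h=2 -> slot 2
Insert 45: h=1, 3 probes -> slot 4
Insert 68: h=2, 3 probes -> slot 5
Insert 97: h=9 -> slot 9

Table: [None, 1, 35, 36, 45, 68, None, None, None, 97, None]


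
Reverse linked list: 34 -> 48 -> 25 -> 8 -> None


Step 1: curr=34, set curr.next=prev(None) | reversed so far: 34
Step 2: curr=48, set curr.next=prev(34) | reversed so far: 48 -> 34
Step 3: curr=25, set curr.next=prev(48) | reversed so far: 25 -> 48 -> 34
Step 4: curr=8, set curr.next=prev(25) | reversed so far: 8 -> 25 -> 48 -> 34

8 -> 25 -> 48 -> 34 -> None


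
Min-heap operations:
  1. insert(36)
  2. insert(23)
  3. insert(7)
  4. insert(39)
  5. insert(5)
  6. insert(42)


insert(36) -> [36]
insert(23) -> [23, 36]
insert(7) -> [7, 36, 23]
insert(39) -> [7, 36, 23, 39]
insert(5) -> [5, 7, 23, 39, 36]
insert(42) -> [5, 7, 23, 39, 36, 42]

Final heap: [5, 7, 23, 39, 36, 42]


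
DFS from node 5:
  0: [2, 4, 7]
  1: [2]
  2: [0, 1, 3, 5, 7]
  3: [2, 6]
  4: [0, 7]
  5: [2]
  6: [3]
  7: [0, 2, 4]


Visit 5, push [2]
Visit 2, push [7, 3, 1, 0]
Visit 0, push [7, 4]
Visit 4, push [7]
Visit 7, push []
Visit 1, push []
Visit 3, push [6]
Visit 6, push []

DFS order: [5, 2, 0, 4, 7, 1, 3, 6]


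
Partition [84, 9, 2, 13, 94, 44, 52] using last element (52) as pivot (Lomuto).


Pivot: 52
  9 <= 52: swap -> [9, 84, 2, 13, 94, 44, 52]
  2 <= 52: swap -> [9, 2, 84, 13, 94, 44, 52]
  13 <= 52: swap -> [9, 2, 13, 84, 94, 44, 52]
  44 <= 52: swap -> [9, 2, 13, 44, 94, 84, 52]
Place pivot at 4: [9, 2, 13, 44, 52, 84, 94]

Partitioned: [9, 2, 13, 44, 52, 84, 94]


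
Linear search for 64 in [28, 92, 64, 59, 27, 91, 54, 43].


i=0: 28!=64
i=1: 92!=64
i=2: 64==64 found!

Found at 2, 3 comps


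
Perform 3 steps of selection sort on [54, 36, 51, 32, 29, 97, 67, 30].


Initial: [54, 36, 51, 32, 29, 97, 67, 30]
Step 1: min=29 at 4
  Swap: [29, 36, 51, 32, 54, 97, 67, 30]
Step 2: min=30 at 7
  Swap: [29, 30, 51, 32, 54, 97, 67, 36]
Step 3: min=32 at 3
  Swap: [29, 30, 32, 51, 54, 97, 67, 36]

After 3 steps: [29, 30, 32, 51, 54, 97, 67, 36]


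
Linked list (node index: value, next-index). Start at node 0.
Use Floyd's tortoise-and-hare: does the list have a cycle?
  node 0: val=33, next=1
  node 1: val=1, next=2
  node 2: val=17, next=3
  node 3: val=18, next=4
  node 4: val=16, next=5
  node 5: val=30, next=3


Floyd's tortoise (slow, +1) and hare (fast, +2):
  init: slow=0, fast=0
  step 1: slow=1, fast=2
  step 2: slow=2, fast=4
  step 3: slow=3, fast=3
  slow == fast at node 3: cycle detected

Cycle: yes


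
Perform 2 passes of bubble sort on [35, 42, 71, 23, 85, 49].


Initial: [35, 42, 71, 23, 85, 49]
Pass 1: [35, 42, 23, 71, 49, 85] (2 swaps)
Pass 2: [35, 23, 42, 49, 71, 85] (2 swaps)

After 2 passes: [35, 23, 42, 49, 71, 85]


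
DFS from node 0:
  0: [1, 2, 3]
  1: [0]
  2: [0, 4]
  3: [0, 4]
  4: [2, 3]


Visit 0, push [3, 2, 1]
Visit 1, push []
Visit 2, push [4]
Visit 4, push [3]
Visit 3, push []

DFS order: [0, 1, 2, 4, 3]


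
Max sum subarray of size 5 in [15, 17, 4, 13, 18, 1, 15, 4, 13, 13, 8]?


[0:5]: 67
[1:6]: 53
[2:7]: 51
[3:8]: 51
[4:9]: 51
[5:10]: 46
[6:11]: 53

Max: 67 at [0:5]


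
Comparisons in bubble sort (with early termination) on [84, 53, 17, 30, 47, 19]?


Algorithm: bubble sort (with early termination)
Input: [84, 53, 17, 30, 47, 19]
Sorted: [17, 19, 30, 47, 53, 84]

15


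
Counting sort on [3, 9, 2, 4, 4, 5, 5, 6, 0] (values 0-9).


Input: [3, 9, 2, 4, 4, 5, 5, 6, 0]
Counts: [1, 0, 1, 1, 2, 2, 1, 0, 0, 1]

Sorted: [0, 2, 3, 4, 4, 5, 5, 6, 9]


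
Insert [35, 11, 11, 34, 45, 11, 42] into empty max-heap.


Insert 35: [35]
Insert 11: [35, 11]
Insert 11: [35, 11, 11]
Insert 34: [35, 34, 11, 11]
Insert 45: [45, 35, 11, 11, 34]
Insert 11: [45, 35, 11, 11, 34, 11]
Insert 42: [45, 35, 42, 11, 34, 11, 11]

Final heap: [45, 35, 42, 11, 34, 11, 11]


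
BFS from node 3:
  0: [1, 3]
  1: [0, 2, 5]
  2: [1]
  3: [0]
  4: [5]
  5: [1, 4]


Visit 3, enqueue [0]
Visit 0, enqueue [1]
Visit 1, enqueue [2, 5]
Visit 2, enqueue []
Visit 5, enqueue [4]
Visit 4, enqueue []

BFS order: [3, 0, 1, 2, 5, 4]


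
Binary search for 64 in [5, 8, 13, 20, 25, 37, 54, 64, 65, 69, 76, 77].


Step 1: lo=0, hi=11, mid=5, val=37
Step 2: lo=6, hi=11, mid=8, val=65
Step 3: lo=6, hi=7, mid=6, val=54
Step 4: lo=7, hi=7, mid=7, val=64

Found at index 7


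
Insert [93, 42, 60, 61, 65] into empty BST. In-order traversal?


Insert 93: root
Insert 42: L from 93
Insert 60: L from 93 -> R from 42
Insert 61: L from 93 -> R from 42 -> R from 60
Insert 65: L from 93 -> R from 42 -> R from 60 -> R from 61

In-order: [42, 60, 61, 65, 93]


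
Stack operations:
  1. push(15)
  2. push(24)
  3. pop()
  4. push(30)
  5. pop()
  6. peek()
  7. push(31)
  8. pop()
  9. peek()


push(15) -> [15]
push(24) -> [15, 24]
pop()->24, [15]
push(30) -> [15, 30]
pop()->30, [15]
peek()->15
push(31) -> [15, 31]
pop()->31, [15]
peek()->15

Final stack: [15]


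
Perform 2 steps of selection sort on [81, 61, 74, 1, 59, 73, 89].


Initial: [81, 61, 74, 1, 59, 73, 89]
Step 1: min=1 at 3
  Swap: [1, 61, 74, 81, 59, 73, 89]
Step 2: min=59 at 4
  Swap: [1, 59, 74, 81, 61, 73, 89]

After 2 steps: [1, 59, 74, 81, 61, 73, 89]


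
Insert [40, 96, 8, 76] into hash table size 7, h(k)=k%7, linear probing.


Insert 40: h=5 -> slot 5
Insert 96: h=5, 1 probes -> slot 6
Insert 8: h=1 -> slot 1
Insert 76: h=6, 1 probes -> slot 0

Table: [76, 8, None, None, None, 40, 96]


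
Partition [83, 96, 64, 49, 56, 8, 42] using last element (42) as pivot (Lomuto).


Pivot: 42
  8 <= 42: swap -> [8, 96, 64, 49, 56, 83, 42]
Place pivot at 1: [8, 42, 64, 49, 56, 83, 96]

Partitioned: [8, 42, 64, 49, 56, 83, 96]


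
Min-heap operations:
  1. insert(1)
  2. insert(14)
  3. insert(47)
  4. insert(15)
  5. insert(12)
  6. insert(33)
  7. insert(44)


insert(1) -> [1]
insert(14) -> [1, 14]
insert(47) -> [1, 14, 47]
insert(15) -> [1, 14, 47, 15]
insert(12) -> [1, 12, 47, 15, 14]
insert(33) -> [1, 12, 33, 15, 14, 47]
insert(44) -> [1, 12, 33, 15, 14, 47, 44]

Final heap: [1, 12, 33, 15, 14, 47, 44]


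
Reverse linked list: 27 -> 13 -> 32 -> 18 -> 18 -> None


Step 1: curr=27, set curr.next=prev(None) | reversed so far: 27
Step 2: curr=13, set curr.next=prev(27) | reversed so far: 13 -> 27
Step 3: curr=32, set curr.next=prev(13) | reversed so far: 32 -> 13 -> 27
Step 4: curr=18, set curr.next=prev(32) | reversed so far: 18 -> 32 -> 13 -> 27
Step 5: curr=18, set curr.next=prev(18) | reversed so far: 18 -> 18 -> 32 -> 13 -> 27

18 -> 18 -> 32 -> 13 -> 27 -> None


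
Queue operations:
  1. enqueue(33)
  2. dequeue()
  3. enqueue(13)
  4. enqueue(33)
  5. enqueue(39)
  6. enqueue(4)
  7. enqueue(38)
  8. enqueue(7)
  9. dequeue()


enqueue(33) -> [33]
dequeue()->33, []
enqueue(13) -> [13]
enqueue(33) -> [13, 33]
enqueue(39) -> [13, 33, 39]
enqueue(4) -> [13, 33, 39, 4]
enqueue(38) -> [13, 33, 39, 4, 38]
enqueue(7) -> [13, 33, 39, 4, 38, 7]
dequeue()->13, [33, 39, 4, 38, 7]

Final queue: [33, 39, 4, 38, 7]


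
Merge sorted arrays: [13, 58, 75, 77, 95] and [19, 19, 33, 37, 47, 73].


Take 13 from A
Take 19 from B
Take 19 from B
Take 33 from B
Take 37 from B
Take 47 from B
Take 58 from A
Take 73 from B

Merged: [13, 19, 19, 33, 37, 47, 58, 73, 75, 77, 95]


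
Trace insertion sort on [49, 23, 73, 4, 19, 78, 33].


Initial: [49, 23, 73, 4, 19, 78, 33]
Insert 23: [23, 49, 73, 4, 19, 78, 33]
Insert 73: [23, 49, 73, 4, 19, 78, 33]
Insert 4: [4, 23, 49, 73, 19, 78, 33]
Insert 19: [4, 19, 23, 49, 73, 78, 33]
Insert 78: [4, 19, 23, 49, 73, 78, 33]
Insert 33: [4, 19, 23, 33, 49, 73, 78]

Sorted: [4, 19, 23, 33, 49, 73, 78]


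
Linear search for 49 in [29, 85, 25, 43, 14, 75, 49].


i=0: 29!=49
i=1: 85!=49
i=2: 25!=49
i=3: 43!=49
i=4: 14!=49
i=5: 75!=49
i=6: 49==49 found!

Found at 6, 7 comps


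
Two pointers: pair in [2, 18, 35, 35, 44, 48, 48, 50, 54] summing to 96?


lo=0(2)+hi=8(54)=56
lo=1(18)+hi=8(54)=72
lo=2(35)+hi=8(54)=89
lo=3(35)+hi=8(54)=89
lo=4(44)+hi=8(54)=98
lo=4(44)+hi=7(50)=94
lo=5(48)+hi=7(50)=98
lo=5(48)+hi=6(48)=96

Yes: 48+48=96


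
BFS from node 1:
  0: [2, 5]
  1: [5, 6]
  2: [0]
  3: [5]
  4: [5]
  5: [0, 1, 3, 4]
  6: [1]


Visit 1, enqueue [5, 6]
Visit 5, enqueue [0, 3, 4]
Visit 6, enqueue []
Visit 0, enqueue [2]
Visit 3, enqueue []
Visit 4, enqueue []
Visit 2, enqueue []

BFS order: [1, 5, 6, 0, 3, 4, 2]


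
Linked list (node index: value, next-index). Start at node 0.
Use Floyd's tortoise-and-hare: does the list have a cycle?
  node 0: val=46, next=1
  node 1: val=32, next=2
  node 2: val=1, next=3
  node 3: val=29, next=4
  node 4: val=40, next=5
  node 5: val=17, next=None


Floyd's tortoise (slow, +1) and hare (fast, +2):
  init: slow=0, fast=0
  step 1: slow=1, fast=2
  step 2: slow=2, fast=4
  step 3: fast 4->5->None, no cycle

Cycle: no


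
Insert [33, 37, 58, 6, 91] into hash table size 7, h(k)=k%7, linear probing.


Insert 33: h=5 -> slot 5
Insert 37: h=2 -> slot 2
Insert 58: h=2, 1 probes -> slot 3
Insert 6: h=6 -> slot 6
Insert 91: h=0 -> slot 0

Table: [91, None, 37, 58, None, 33, 6]


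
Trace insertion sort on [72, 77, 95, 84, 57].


Initial: [72, 77, 95, 84, 57]
Insert 77: [72, 77, 95, 84, 57]
Insert 95: [72, 77, 95, 84, 57]
Insert 84: [72, 77, 84, 95, 57]
Insert 57: [57, 72, 77, 84, 95]

Sorted: [57, 72, 77, 84, 95]


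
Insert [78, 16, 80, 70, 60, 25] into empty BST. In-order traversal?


Insert 78: root
Insert 16: L from 78
Insert 80: R from 78
Insert 70: L from 78 -> R from 16
Insert 60: L from 78 -> R from 16 -> L from 70
Insert 25: L from 78 -> R from 16 -> L from 70 -> L from 60

In-order: [16, 25, 60, 70, 78, 80]
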